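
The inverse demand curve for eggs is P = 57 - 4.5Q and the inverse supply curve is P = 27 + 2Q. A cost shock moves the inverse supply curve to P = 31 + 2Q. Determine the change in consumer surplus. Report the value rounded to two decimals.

Initial equilibrium: Q_0 = 4.6154, P_0 = 36.2308; CS_0 = (1/2)(4.6154)(20.7692) = 47.929, PS_0 = (1/2)(4.6154)(9.2308) = 21.3018.
New equilibrium: 57 - 4.5Q = 31 + 2Q gives Q_1 = 4, P_1 = 39; CS_1 = 36, PS_1 = 16.
Change in consumer surplus = 36 - 47.929 = -11.929.

-11.93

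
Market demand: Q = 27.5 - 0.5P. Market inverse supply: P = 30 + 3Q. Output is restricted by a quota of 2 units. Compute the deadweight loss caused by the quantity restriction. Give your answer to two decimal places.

22.50

Rewriting demand in inverse form: P = 55 - 2Q.
Unrestricted equilibrium: Q* = (55 - 30)/(2 + 3) = 5.
At Q = 2 the demand price is 55 - 2(2) = 51 and the supply price is 30 + 3(2) = 36.
DWL = (1/2)(gap between curves at 2) x (Q* - 2) = (1/2)(15)(3) = 22.5.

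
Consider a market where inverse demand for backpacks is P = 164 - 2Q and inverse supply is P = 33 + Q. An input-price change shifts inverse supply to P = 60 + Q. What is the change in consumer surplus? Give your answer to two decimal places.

Initial equilibrium: Q_0 = 43.6667, P_0 = 76.6667; CS_0 = (1/2)(43.6667)(87.3333) = 1906.7778, PS_0 = (1/2)(43.6667)(43.6667) = 953.3889.
New equilibrium: 164 - 2Q = 60 + Q gives Q_1 = 34.6667, P_1 = 94.6667; CS_1 = 1201.7778, PS_1 = 600.8889.
Change in consumer surplus = 1201.7778 - 1906.7778 = -705.

-705.00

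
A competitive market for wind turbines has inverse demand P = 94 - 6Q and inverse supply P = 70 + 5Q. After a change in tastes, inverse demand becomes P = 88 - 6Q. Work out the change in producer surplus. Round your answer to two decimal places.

Initial equilibrium: Q_0 = 2.1818, P_0 = 80.9091; CS_0 = (1/2)(2.1818)(13.0909) = 14.281, PS_0 = (1/2)(2.1818)(10.9091) = 11.9008.
New equilibrium: 88 - 6Q = 70 + 5Q gives Q_1 = 1.6364, P_1 = 78.1818; CS_1 = 8.0331, PS_1 = 6.6942.
Change in producer surplus = 6.6942 - 11.9008 = -5.2066.

-5.21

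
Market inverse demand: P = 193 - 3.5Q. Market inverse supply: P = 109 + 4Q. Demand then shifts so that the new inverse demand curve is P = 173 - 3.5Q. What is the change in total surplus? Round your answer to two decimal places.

-197.33

Initial equilibrium: Q_0 = 11.2, P_0 = 153.8; CS_0 = (1/2)(11.2)(39.2) = 219.52, PS_0 = (1/2)(11.2)(44.8) = 250.88.
New equilibrium: 173 - 3.5Q = 109 + 4Q gives Q_1 = 8.5333, P_1 = 143.1333; CS_1 = 127.4311, PS_1 = 145.6356.
Change in total surplus = (127.4311 + 145.6356) - (219.52 + 250.88) = -197.3333.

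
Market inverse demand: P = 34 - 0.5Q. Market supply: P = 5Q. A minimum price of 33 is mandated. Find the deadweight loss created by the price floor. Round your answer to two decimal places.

48.09

Free-market equilibrium: 34 - 0.5Q = 5Q gives Q* = 6.1818, P* = 30.9091.
At the floor price 33, quantity demanded is (34 - 33)/0.5 = 2; demand is the short side, so Q = 2 trades at P = 33.
The lost-trades triangle has base Q* - 2 = 4.1818 and height equal to the gap between the curves at Q = 2, which is 33 - 10 = 23. DWL = (1/2)(4.1818)(23) = 48.0909.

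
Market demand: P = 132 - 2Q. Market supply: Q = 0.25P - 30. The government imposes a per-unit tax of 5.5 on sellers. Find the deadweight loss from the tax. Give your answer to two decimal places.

2.52

Rewriting supply in inverse form: P = 120 + 4Q.
Pre-tax equilibrium: 132 - 2Q = 120 + 4Q gives Q* = 2, P* = 128.
With the tax, sellers need 5.5 more per unit: 132 - 2Q = 120 + 4Q + 5.5, so Q_t = 1.0833. Buyers pay P_b = 129.8333; sellers receive P_s = P_b - 5.5 = 124.3333.
Deadweight loss is the triangle between the curves from Q_t to Q*: (1/2)(2 - 1.0833)(5.5) = 2.5208.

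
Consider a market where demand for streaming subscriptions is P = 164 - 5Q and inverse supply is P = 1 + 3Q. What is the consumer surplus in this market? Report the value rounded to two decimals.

1037.85

Setting demand equal to supply, 163 = 8Q, so Q* = 20.375 and P* = 62.125.
The demand choke price is 164, so CS = (1/2)(Q*)(164 - P*) = (1/2)(20.375)(101.875) = 1037.8516.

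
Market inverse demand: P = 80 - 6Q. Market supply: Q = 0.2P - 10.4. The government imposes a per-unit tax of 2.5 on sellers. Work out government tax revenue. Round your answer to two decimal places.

Rewriting supply in inverse form: P = 52 + 5Q.
Pre-tax equilibrium: 80 - 6Q = 52 + 5Q gives Q* = 2.5455, P* = 64.7273.
With the tax, sellers need 2.5 more per unit: 80 - 6Q = 52 + 5Q + 2.5, so Q_t = 2.3182. Buyers pay P_b = 66.0909; sellers receive P_s = P_b - 2.5 = 63.5909.
Revenue is the tax times quantity traded: 2.5 x 2.3182 = 5.7955.

5.80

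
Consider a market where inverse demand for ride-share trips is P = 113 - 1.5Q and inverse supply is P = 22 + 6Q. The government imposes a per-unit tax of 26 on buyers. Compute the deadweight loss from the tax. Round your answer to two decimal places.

Without the tax, 113 - 1.5Q = 22 + 6Q so Q* = 12.1333 and P* = 94.8.
A tax on buyers shifts demand down by 26: (113 - 26) - 1.5Q = 22 + 6Q, so Q_t = 8.6667. Buyers pay P_b = 100; sellers receive P_s = P_b - 26 = 74.
Deadweight loss is the triangle between the curves from Q_t to Q*: (1/2)(12.1333 - 8.6667)(26) = 45.0667.

45.07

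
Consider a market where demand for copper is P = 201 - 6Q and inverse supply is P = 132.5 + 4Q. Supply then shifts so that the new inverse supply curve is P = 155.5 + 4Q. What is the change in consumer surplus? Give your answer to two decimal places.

-78.66

Initial equilibrium: Q_0 = 6.85, P_0 = 159.9; CS_0 = (1/2)(6.85)(41.1) = 140.7675, PS_0 = (1/2)(6.85)(27.4) = 93.845.
New equilibrium: 201 - 6Q = 155.5 + 4Q gives Q_1 = 4.55, P_1 = 173.7; CS_1 = 62.1075, PS_1 = 41.405.
Change in consumer surplus = 62.1075 - 140.7675 = -78.66.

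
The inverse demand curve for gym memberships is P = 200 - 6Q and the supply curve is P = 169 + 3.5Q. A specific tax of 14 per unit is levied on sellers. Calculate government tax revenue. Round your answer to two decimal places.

25.05

Without the tax, 200 - 6Q = 169 + 3.5Q so Q* = 3.2632 and P* = 180.4211.
A tax on sellers shifts supply up by 14: 200 - 6Q = 169 + 3.5Q + 14, so Q_t = 1.7895. Buyers pay P_b = 189.2632; sellers receive P_s = P_b - 14 = 175.2632.
Revenue is the tax times quantity traded: 14 x 1.7895 = 25.0526.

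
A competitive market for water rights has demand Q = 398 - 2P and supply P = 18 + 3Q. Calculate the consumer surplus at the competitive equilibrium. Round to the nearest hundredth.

Rewriting demand in inverse form: P = 199 - 0.5Q.
Setting demand equal to supply, 181 = 3.5Q, so Q* = 51.7143 and P* = 173.1429.
Consumer surplus is the triangle under demand above P*: (1/2)(51.7143)(199 - 173.1429) = (1/2)(51.7143)(25.8571) = 668.5918.

668.59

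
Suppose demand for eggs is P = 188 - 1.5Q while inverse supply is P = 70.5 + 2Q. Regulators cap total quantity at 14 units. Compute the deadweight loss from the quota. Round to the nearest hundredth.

Without the quota, 188 - 1.5Q = 70.5 + 2Q gives Q* = 33.5714.
At Q = 14 the demand price is 188 - 1.5(14) = 167 and the supply price is 70.5 + 2(14) = 98.5.
DWL = (1/2)(gap between curves at 14) x (Q* - 14) = (1/2)(68.5)(19.5714) = 670.3214.

670.32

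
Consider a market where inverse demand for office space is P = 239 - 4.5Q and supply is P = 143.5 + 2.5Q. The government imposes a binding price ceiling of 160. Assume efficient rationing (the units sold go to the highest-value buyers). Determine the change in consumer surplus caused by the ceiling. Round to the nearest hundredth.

4.60

Without the control, 239 - 4.5Q = 143.5 + 2.5Q so Q* = 13.6429 and P* = 177.6071.
At the ceiling price 160, quantity supplied is (160 - 143.5)/2.5 = 6.6; supply is the short side, so Q = 6.6 trades at P = 160.
CS goes from (1/2)(13.6429)(61.3929) = 418.787 to 423.39 (computed as (239 - 160)(6.6) - (1/2)(4.5)(6.6)^2), a change of 4.603.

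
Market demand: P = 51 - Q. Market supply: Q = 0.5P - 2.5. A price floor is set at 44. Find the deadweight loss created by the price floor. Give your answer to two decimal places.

Rewriting supply in inverse form: P = 5 + 2Q.
Without the control, 51 - Q = 5 + 2Q so Q* = 15.3333 and P* = 35.6667.
At the floor price 44, quantity demanded is (51 - 44)/1 = 7; demand is the short side, so Q = 7 trades at P = 44.
The lost-trades triangle has base Q* - 7 = 8.3333 and height equal to the gap between the curves at Q = 7, which is 44 - 19 = 25. DWL = (1/2)(8.3333)(25) = 104.1667.

104.17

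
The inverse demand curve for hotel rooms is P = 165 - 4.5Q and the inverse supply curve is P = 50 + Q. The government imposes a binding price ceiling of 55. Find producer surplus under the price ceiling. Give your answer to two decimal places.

12.50

Without the control, 165 - 4.5Q = 50 + Q so Q* = 20.9091 and P* = 70.9091.
At P = 55, sellers supply (55 - 50)/1 = 5 while buyers want more, so the quantity traded is 5 at price 55.
PS is the triangle above supply below 55: (1/2)(5)(55 - 50) = 12.5.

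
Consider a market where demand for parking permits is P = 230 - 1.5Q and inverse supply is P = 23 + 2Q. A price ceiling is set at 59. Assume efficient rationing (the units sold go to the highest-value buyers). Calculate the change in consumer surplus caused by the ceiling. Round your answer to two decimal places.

211.59

Without the control, 230 - 1.5Q = 23 + 2Q so Q* = 59.1429 and P* = 141.2857.
At P = 59, sellers supply (59 - 23)/2 = 18 while buyers want more, so the quantity traded is 18 at price 59.
CS goes from (1/2)(59.1429)(88.7143) = 2623.4082 to 2835 (computed as (230 - 59)(18) - (1/2)(1.5)(18)^2), a change of 211.5918.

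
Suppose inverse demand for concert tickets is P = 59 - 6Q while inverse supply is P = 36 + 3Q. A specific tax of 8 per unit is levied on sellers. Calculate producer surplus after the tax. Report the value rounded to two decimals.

4.17

Pre-tax equilibrium: 59 - 6Q = 36 + 3Q gives Q* = 2.5556, P* = 43.6667.
A tax on sellers shifts supply up by 8: 59 - 6Q = 36 + 3Q + 8, so Q_t = 1.6667. Buyers pay P_b = 49; sellers receive P_s = P_b - 8 = 41.
PS = (1/2)(Q_t)(P_s - 36) = (1/2)(1.6667)(5) = 4.1667.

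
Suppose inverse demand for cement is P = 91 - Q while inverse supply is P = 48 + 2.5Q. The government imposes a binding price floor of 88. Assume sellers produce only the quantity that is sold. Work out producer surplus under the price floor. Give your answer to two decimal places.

Free-market equilibrium: 91 - Q = 48 + 2.5Q gives Q* = 12.2857, P* = 78.7143.
At the floor price 88, quantity demanded is (91 - 88)/1 = 3; demand is the short side, so Q = 3 trades at P = 88.
The supply price at Q = 3 is 55.5. PS is the trapezoid between 88 and supply over [0, 3]: (1/2)[(88 - 48) + (88 - 55.5)](3) = 108.75.

108.75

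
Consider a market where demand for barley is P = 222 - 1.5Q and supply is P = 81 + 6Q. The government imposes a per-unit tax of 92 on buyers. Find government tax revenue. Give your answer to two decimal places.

Pre-tax equilibrium: 222 - 1.5Q = 81 + 6Q gives Q* = 18.8, P* = 193.8.
A tax on buyers shifts demand down by 92: (222 - 92) - 1.5Q = 81 + 6Q, so Q_t = 6.5333. Buyers pay P_b = 212.2; sellers receive P_s = P_b - 92 = 120.2.
Revenue is the tax times quantity traded: 92 x 6.5333 = 601.0667.

601.07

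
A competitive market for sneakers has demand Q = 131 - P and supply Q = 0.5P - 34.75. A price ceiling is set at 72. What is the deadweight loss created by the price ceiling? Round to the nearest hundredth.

Rewriting demand in inverse form: P = 131 - Q.
Rewriting supply in inverse form: P = 69.5 + 2Q.
Free-market equilibrium: 131 - Q = 69.5 + 2Q gives Q* = 20.5, P* = 110.5.
At the ceiling price 72, quantity supplied is (72 - 69.5)/2 = 1.25; supply is the short side, so Q = 1.25 trades at P = 72.
At Q = 1.25 the demand price is 129.75 and the supply price is 72. Deadweight loss is the triangle between the curves from 1.25 to 20.5: (1/2)(129.75 - 72)(20.5 - 1.25) = 555.8438.

555.84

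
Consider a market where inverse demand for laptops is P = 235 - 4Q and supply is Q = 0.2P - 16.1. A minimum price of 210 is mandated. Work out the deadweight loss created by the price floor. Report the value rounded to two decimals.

Rewriting supply in inverse form: P = 80.5 + 5Q.
Free-market equilibrium: 235 - 4Q = 80.5 + 5Q gives Q* = 17.1667, P* = 166.3333.
At P = 210, buyers demand (235 - 210)/4 = 6.25 while sellers would supply more, so the quantity traded is 6.25 at price 210.
The lost-trades triangle has base Q* - 6.25 = 10.9167 and height equal to the gap between the curves at Q = 6.25, which is 210 - 111.75 = 98.25. DWL = (1/2)(10.9167)(98.25) = 536.2812.

536.28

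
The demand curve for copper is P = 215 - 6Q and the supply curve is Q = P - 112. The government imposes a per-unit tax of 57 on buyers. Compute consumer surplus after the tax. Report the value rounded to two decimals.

129.55

Rewriting supply in inverse form: P = 112 + Q.
Pre-tax equilibrium: 215 - 6Q = 112 + Q gives Q* = 14.7143, P* = 126.7143.
A tax on buyers shifts demand down by 57: (215 - 57) - 6Q = 112 + Q, so Q_t = 6.5714. Buyers pay P_b = 175.5714; sellers receive P_s = P_b - 57 = 118.5714.
CS = (1/2)(Q_t)(215 - P_b) = (1/2)(6.5714)(39.4286) = 129.551.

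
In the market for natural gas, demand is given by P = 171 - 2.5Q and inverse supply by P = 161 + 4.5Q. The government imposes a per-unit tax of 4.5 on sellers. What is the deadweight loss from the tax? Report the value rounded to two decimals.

Without the tax, 171 - 2.5Q = 161 + 4.5Q so Q* = 1.4286 and P* = 167.4286.
With the tax, sellers need 4.5 more per unit: 171 - 2.5Q = 161 + 4.5Q + 4.5, so Q_t = 0.7857. Buyers pay P_b = 169.0357; sellers receive P_s = P_b - 4.5 = 164.5357.
The welfare triangle lost has base Q* - Q_t = 0.6429 and height t = 4.5, so DWL = (1/2)(0.6429)(4.5) = 1.4464.

1.45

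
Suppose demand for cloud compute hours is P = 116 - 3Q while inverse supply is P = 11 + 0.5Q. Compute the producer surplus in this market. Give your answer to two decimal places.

225.00

Equilibrium: 116 - 3Q = 11 + 0.5Q, so Q* = 30 and P* = 26.
Producer surplus is the triangle above supply below P*: (1/2)(30)(26 - 11) = (1/2)(30)(15) = 225.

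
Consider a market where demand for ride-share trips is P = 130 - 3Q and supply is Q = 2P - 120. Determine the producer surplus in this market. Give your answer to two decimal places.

100.00

Rewriting supply in inverse form: P = 60 + 0.5Q.
Set 130 - 3Q = 60 + 0.5Q, which gives 70 = 3.5Q, so Q* = 20 and P* = 130 - 3(20) = 70.
Producer surplus is the triangle above supply below P*: (1/2)(20)(70 - 60) = (1/2)(20)(10) = 100.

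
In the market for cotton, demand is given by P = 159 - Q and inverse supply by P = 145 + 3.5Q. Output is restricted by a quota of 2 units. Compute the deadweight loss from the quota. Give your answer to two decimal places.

Without the quota, 159 - Q = 145 + 3.5Q gives Q* = 3.1111.
At Q = 2 the demand price is 159 - (2) = 157 and the supply price is 145 + 3.5(2) = 152.
Deadweight loss is the triangle between the curves from 2 to 3.1111: (1/2)(157 - 152)(3.1111 - 2) = 2.7778.

2.78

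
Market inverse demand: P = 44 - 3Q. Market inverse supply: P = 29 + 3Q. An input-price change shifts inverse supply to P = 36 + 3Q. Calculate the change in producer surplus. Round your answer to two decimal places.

Initial equilibrium: Q_0 = 2.5, P_0 = 36.5; CS_0 = (1/2)(2.5)(7.5) = 9.375, PS_0 = (1/2)(2.5)(7.5) = 9.375.
New equilibrium: 44 - 3Q = 36 + 3Q gives Q_1 = 1.3333, P_1 = 40; CS_1 = 2.6667, PS_1 = 2.6667.
Change in producer surplus = 2.6667 - 9.375 = -6.7083.

-6.71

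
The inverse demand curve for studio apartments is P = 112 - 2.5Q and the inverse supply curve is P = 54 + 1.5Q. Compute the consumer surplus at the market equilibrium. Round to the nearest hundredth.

262.81

Setting demand equal to supply, 58 = 4Q, so Q* = 14.5 and P* = 75.75.
CS is the area between the demand curve and P* from 0 to Q*: (1/2)(14.5)(36.25) = 262.8125.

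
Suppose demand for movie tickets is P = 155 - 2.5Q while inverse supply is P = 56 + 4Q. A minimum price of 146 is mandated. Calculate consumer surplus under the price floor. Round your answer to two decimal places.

16.20

Without the control, 155 - 2.5Q = 56 + 4Q so Q* = 15.2308 and P* = 116.9231.
At the floor price 146, quantity demanded is (155 - 146)/2.5 = 3.6; demand is the short side, so Q = 3.6 trades at P = 146.
CS is the triangle under demand above 146: (1/2)(3.6)(155 - 146) = 16.2.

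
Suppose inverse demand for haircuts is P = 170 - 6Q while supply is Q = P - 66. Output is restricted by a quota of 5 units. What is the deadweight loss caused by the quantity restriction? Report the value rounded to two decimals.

Rewriting supply in inverse form: P = 66 + Q.
Without the quota, 170 - 6Q = 66 + Q gives Q* = 14.8571.
At Q = 5 the demand price is 170 - 6(5) = 140 and the supply price is 66 + (5) = 71.
DWL = (1/2)(gap between curves at 5) x (Q* - 5) = (1/2)(69)(9.8571) = 340.0714.

340.07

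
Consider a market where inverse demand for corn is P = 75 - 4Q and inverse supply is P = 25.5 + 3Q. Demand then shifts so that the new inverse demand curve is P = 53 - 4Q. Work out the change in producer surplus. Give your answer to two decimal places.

-51.86

Initial equilibrium: Q_0 = 7.0714, P_0 = 46.7143; CS_0 = (1/2)(7.0714)(28.2857) = 100.0102, PS_0 = (1/2)(7.0714)(21.2143) = 75.0077.
New equilibrium: 53 - 4Q = 25.5 + 3Q gives Q_1 = 3.9286, P_1 = 37.2857; CS_1 = 30.8673, PS_1 = 23.1505.
Change in producer surplus = 23.1505 - 75.0077 = -51.8571.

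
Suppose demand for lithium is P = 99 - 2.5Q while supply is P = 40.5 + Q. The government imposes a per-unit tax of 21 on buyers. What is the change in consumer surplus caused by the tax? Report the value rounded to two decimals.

-205.71

Without the tax, 99 - 2.5Q = 40.5 + Q so Q* = 16.7143 and P* = 57.2143.
A tax on buyers shifts demand down by 21: (99 - 21) - 2.5Q = 40.5 + Q, so Q_t = 10.7143. Buyers pay P_b = 72.2143; sellers receive P_s = P_b - 21 = 51.2143.
CS falls from (1/2)(16.7143)(41.7857) = 349.2092 to (1/2)(10.7143)(26.7857) = 143.4949, a change of -205.7143.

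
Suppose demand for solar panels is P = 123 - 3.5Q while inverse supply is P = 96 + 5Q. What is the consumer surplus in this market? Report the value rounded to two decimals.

Setting demand equal to supply, 27 = 8.5Q, so Q* = 3.1765 and P* = 111.8824.
CS is the area between the demand curve and P* from 0 to Q*: (1/2)(3.1765)(11.1176) = 17.6574.

17.66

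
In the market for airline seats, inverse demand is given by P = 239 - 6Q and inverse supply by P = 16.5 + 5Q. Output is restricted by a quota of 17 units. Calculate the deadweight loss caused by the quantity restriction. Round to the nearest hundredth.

Unrestricted equilibrium: Q* = (239 - 16.5)/(6 + 5) = 20.2273.
At Q = 17 the demand price is 239 - 6(17) = 137 and the supply price is 16.5 + 5(17) = 101.5.
DWL = (1/2)(gap between curves at 17) x (Q* - 17) = (1/2)(35.5)(3.2273) = 57.2841.

57.28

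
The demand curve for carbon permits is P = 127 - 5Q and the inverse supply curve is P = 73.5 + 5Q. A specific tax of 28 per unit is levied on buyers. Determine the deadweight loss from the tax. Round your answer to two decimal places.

39.20

Without the tax, 127 - 5Q = 73.5 + 5Q so Q* = 5.35 and P* = 100.25.
With the tax, buyers' net willingness to pay falls by 28: (127 - 28) - 5Q = 73.5 + 5Q, so Q_t = 2.55. Buyers pay P_b = 114.25; sellers receive P_s = P_b - 28 = 86.25.
The welfare triangle lost has base Q* - Q_t = 2.8 and height t = 28, so DWL = (1/2)(2.8)(28) = 39.2.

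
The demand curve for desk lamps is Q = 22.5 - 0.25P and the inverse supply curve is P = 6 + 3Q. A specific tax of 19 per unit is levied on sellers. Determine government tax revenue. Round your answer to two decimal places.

176.43

Rewriting demand in inverse form: P = 90 - 4Q.
Without the tax, 90 - 4Q = 6 + 3Q so Q* = 12 and P* = 42.
A tax on sellers shifts supply up by 19: 90 - 4Q = 6 + 3Q + 19, so Q_t = 9.2857. Buyers pay P_b = 52.8571; sellers receive P_s = P_b - 19 = 33.8571.
Revenue is the tax times quantity traded: 19 x 9.2857 = 176.4286.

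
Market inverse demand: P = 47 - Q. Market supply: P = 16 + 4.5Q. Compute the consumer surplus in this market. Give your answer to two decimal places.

Setting demand equal to supply, 31 = 5.5Q, so Q* = 5.6364 and P* = 41.3636.
The demand choke price is 47, so CS = (1/2)(Q*)(47 - P*) = (1/2)(5.6364)(5.6364) = 15.8843.

15.88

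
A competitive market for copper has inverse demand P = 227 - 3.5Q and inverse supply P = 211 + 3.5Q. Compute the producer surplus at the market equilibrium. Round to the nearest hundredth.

9.14

Equilibrium: 227 - 3.5Q = 211 + 3.5Q, so Q* = 2.2857 and P* = 219.
PS is the area between P* and the supply curve from 0 to Q*: (1/2)(2.2857)(8) = 9.1429.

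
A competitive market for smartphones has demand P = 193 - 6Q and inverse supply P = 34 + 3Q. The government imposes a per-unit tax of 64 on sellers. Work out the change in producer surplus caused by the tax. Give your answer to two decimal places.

-301.04

Without the tax, 193 - 6Q = 34 + 3Q so Q* = 17.6667 and P* = 87.
With the tax, sellers need 64 more per unit: 193 - 6Q = 34 + 3Q + 64, so Q_t = 10.5556. Buyers pay P_b = 129.6667; sellers receive P_s = P_b - 64 = 65.6667.
PS falls from (1/2)(17.6667)(53) = 468.1667 to (1/2)(10.5556)(31.6667) = 167.1296, a change of -301.037.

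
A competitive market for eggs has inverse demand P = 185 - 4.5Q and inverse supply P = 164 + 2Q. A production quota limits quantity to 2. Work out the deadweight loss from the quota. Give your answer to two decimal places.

4.92

Without the quota, 185 - 4.5Q = 164 + 2Q gives Q* = 3.2308.
At Q = 2 the demand price is 185 - 4.5(2) = 176 and the supply price is 164 + 2(2) = 168.
DWL = (1/2)(gap between curves at 2) x (Q* - 2) = (1/2)(8)(1.2308) = 4.9231.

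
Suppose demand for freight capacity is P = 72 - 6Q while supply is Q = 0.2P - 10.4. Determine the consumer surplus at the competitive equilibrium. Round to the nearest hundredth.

Rewriting supply in inverse form: P = 52 + 5Q.
Setting demand equal to supply, 20 = 11Q, so Q* = 1.8182 and P* = 61.0909.
Consumer surplus is the triangle under demand above P*: (1/2)(1.8182)(72 - 61.0909) = (1/2)(1.8182)(10.9091) = 9.9174.

9.92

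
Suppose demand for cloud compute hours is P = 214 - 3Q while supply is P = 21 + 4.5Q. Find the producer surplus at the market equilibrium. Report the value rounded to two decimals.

1489.96

Setting demand equal to supply, 193 = 7.5Q, so Q* = 25.7333 and P* = 136.8.
Producer surplus is the triangle above supply below P*: (1/2)(25.7333)(136.8 - 21) = (1/2)(25.7333)(115.8) = 1489.96.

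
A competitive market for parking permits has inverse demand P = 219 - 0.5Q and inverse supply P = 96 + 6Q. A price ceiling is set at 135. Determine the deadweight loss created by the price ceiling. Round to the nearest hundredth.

Free-market equilibrium: 219 - 0.5Q = 96 + 6Q gives Q* = 18.9231, P* = 209.5385.
At P = 135, sellers supply (135 - 96)/6 = 6.5 while buyers want more, so the quantity traded is 6.5 at price 135.
The lost-trades triangle has base Q* - 6.5 = 12.4231 and height equal to the gap between the curves at Q = 6.5, which is 215.75 - 135 = 80.75. DWL = (1/2)(12.4231)(80.75) = 501.5817.

501.58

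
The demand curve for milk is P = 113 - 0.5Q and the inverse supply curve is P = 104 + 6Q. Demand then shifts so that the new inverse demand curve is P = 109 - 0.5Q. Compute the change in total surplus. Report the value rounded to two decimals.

-4.31

Initial equilibrium: Q_0 = 1.3846, P_0 = 112.3077; CS_0 = (1/2)(1.3846)(0.6923) = 0.4793, PS_0 = (1/2)(1.3846)(8.3077) = 5.7515.
New equilibrium: 109 - 0.5Q = 104 + 6Q gives Q_1 = 0.7692, P_1 = 108.6154; CS_1 = 0.1479, PS_1 = 1.7751.
Change in total surplus = (0.1479 + 1.7751) - (0.4793 + 5.7515) = -4.3077.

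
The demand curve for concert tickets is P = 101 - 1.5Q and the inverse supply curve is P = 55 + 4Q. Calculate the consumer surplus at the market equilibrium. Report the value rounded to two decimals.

52.46

Set 101 - 1.5Q = 55 + 4Q, which gives 46 = 5.5Q, so Q* = 8.3636 and P* = 101 - 1.5(8.3636) = 88.4545.
The demand choke price is 101, so CS = (1/2)(Q*)(101 - P*) = (1/2)(8.3636)(12.5455) = 52.4628.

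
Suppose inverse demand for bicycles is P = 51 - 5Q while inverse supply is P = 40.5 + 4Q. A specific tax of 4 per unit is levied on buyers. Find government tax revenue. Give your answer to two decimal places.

Without the tax, 51 - 5Q = 40.5 + 4Q so Q* = 1.1667 and P* = 45.1667.
With the tax, buyers' net willingness to pay falls by 4: (51 - 4) - 5Q = 40.5 + 4Q, so Q_t = 0.7222. Buyers pay P_b = 47.3889; sellers receive P_s = P_b - 4 = 43.3889.
Revenue is the tax times quantity traded: 4 x 0.7222 = 2.8889.

2.89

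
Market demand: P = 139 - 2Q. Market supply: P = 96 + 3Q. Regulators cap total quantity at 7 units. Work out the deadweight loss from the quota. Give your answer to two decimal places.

6.40

Unrestricted equilibrium: Q* = (139 - 96)/(2 + 3) = 8.6.
At Q = 7 the demand price is 139 - 2(7) = 125 and the supply price is 96 + 3(7) = 117.
DWL = (1/2)(gap between curves at 7) x (Q* - 7) = (1/2)(8)(1.6) = 6.4.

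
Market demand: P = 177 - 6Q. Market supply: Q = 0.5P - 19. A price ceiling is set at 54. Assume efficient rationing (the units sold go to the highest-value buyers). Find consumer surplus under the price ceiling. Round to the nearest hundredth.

792.00

Rewriting supply in inverse form: P = 38 + 2Q.
Free-market equilibrium: 177 - 6Q = 38 + 2Q gives Q* = 17.375, P* = 72.75.
At the ceiling price 54, quantity supplied is (54 - 38)/2 = 8; supply is the short side, so Q = 8 trades at P = 54.
The demand price at Q = 8 is 129. CS is the trapezoid between demand and 54 over [0, 8]: (1/2)[(177 - 54) + (129 - 54)](8) = 792.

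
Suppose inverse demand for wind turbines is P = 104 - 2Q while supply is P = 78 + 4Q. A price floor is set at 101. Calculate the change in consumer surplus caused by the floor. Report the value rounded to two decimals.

-16.53

Free-market equilibrium: 104 - 2Q = 78 + 4Q gives Q* = 4.3333, P* = 95.3333.
At P = 101, buyers demand (104 - 101)/2 = 1.5 while sellers would supply more, so the quantity traded is 1.5 at price 101.
CS goes from (1/2)(4.3333)(8.6667) = 18.7778 to 2.25 (computed as (104 - 101)(1.5) - (1/2)(2)(1.5)^2), a change of -16.5278.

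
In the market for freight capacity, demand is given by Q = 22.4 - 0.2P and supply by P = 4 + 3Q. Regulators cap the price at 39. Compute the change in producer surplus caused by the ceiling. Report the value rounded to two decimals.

Rewriting demand in inverse form: P = 112 - 5Q.
Without the control, 112 - 5Q = 4 + 3Q so Q* = 13.5 and P* = 44.5.
At P = 39, sellers supply (39 - 4)/3 = 11.6667 while buyers want more, so the quantity traded is 11.6667 at price 39.
PS goes from (1/2)(13.5)(40.5) = 273.375 to 204.1667 (computed as (39 - 4)(11.6667) - (1/2)(3)(11.6667)^2), a change of -69.2083.

-69.21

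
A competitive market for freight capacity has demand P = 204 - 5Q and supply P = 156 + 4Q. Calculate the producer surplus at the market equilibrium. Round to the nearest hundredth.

56.89

Setting demand equal to supply, 48 = 9Q, so Q* = 5.3333 and P* = 177.3333.
PS is the area between P* and the supply curve from 0 to Q*: (1/2)(5.3333)(21.3333) = 56.8889.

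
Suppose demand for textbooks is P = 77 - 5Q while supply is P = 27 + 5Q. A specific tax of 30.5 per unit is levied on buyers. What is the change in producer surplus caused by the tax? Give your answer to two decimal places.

Pre-tax equilibrium: 77 - 5Q = 27 + 5Q gives Q* = 5, P* = 52.
A tax on buyers shifts demand down by 30.5: (77 - 30.5) - 5Q = 27 + 5Q, so Q_t = 1.95. Buyers pay P_b = 67.25; sellers receive P_s = P_b - 30.5 = 36.75.
PS falls from (1/2)(5)(25) = 62.5 to (1/2)(1.95)(9.75) = 9.5062, a change of -52.9937.

-52.99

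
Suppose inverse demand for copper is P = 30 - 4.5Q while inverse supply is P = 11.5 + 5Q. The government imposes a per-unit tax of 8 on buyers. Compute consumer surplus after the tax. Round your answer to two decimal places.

Without the tax, 30 - 4.5Q = 11.5 + 5Q so Q* = 1.9474 and P* = 21.2368.
With the tax, buyers' net willingness to pay falls by 8: (30 - 8) - 4.5Q = 11.5 + 5Q, so Q_t = 1.1053. Buyers pay P_b = 25.0263; sellers receive P_s = P_b - 8 = 17.0263.
CS = (1/2)(Q_t)(30 - P_b) = (1/2)(1.1053)(4.9737) = 2.7486.

2.75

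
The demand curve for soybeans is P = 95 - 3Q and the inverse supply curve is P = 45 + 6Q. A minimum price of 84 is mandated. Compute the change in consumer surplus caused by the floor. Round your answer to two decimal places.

-26.13

Free-market equilibrium: 95 - 3Q = 45 + 6Q gives Q* = 5.5556, P* = 78.3333.
At P = 84, buyers demand (95 - 84)/3 = 3.6667 while sellers would supply more, so the quantity traded is 3.6667 at price 84.
CS goes from (1/2)(5.5556)(16.6667) = 46.2963 to 20.1667 (computed as (95 - 84)(3.6667) - (1/2)(3)(3.6667)^2), a change of -26.1296.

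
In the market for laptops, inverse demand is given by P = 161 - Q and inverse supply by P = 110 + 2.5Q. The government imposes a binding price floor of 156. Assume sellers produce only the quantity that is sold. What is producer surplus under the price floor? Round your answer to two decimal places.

Without the control, 161 - Q = 110 + 2.5Q so Q* = 14.5714 and P* = 146.4286.
At the floor price 156, quantity demanded is (161 - 156)/1 = 5; demand is the short side, so Q = 5 trades at P = 156.
The supply price at Q = 5 is 122.5. PS is the trapezoid between 156 and supply over [0, 5]: (1/2)[(156 - 110) + (156 - 122.5)](5) = 198.75.

198.75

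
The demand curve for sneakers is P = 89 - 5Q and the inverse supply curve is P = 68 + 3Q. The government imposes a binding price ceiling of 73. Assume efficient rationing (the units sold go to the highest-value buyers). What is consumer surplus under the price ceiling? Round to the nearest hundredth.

19.72

Without the control, 89 - 5Q = 68 + 3Q so Q* = 2.625 and P* = 75.875.
At P = 73, sellers supply (73 - 68)/3 = 1.6667 while buyers want more, so the quantity traded is 1.6667 at price 73.
The demand price at Q = 1.6667 is 80.6667. CS is the trapezoid between demand and 73 over [0, 1.6667]: (1/2)[(89 - 73) + (80.6667 - 73)](1.6667) = 19.7222.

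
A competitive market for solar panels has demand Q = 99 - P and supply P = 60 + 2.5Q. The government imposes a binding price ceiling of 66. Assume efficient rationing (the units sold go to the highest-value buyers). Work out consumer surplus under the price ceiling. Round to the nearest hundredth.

Rewriting demand in inverse form: P = 99 - Q.
Free-market equilibrium: 99 - Q = 60 + 2.5Q gives Q* = 11.1429, P* = 87.8571.
At P = 66, sellers supply (66 - 60)/2.5 = 2.4 while buyers want more, so the quantity traded is 2.4 at price 66.
The demand price at Q = 2.4 is 96.6. CS is the trapezoid between demand and 66 over [0, 2.4]: (1/2)[(99 - 66) + (96.6 - 66)](2.4) = 76.32.

76.32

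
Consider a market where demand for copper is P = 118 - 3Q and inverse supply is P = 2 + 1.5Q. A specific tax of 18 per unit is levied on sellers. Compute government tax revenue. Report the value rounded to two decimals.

392.00

Pre-tax equilibrium: 118 - 3Q = 2 + 1.5Q gives Q* = 25.7778, P* = 40.6667.
A tax on sellers shifts supply up by 18: 118 - 3Q = 2 + 1.5Q + 18, so Q_t = 21.7778. Buyers pay P_b = 52.6667; sellers receive P_s = P_b - 18 = 34.6667.
Revenue is the tax times quantity traded: 18 x 21.7778 = 392.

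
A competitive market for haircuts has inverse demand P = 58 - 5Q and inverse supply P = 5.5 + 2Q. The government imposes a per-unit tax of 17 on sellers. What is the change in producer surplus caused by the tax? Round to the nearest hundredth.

Without the tax, 58 - 5Q = 5.5 + 2Q so Q* = 7.5 and P* = 20.5.
With the tax, sellers need 17 more per unit: 58 - 5Q = 5.5 + 2Q + 17, so Q_t = 5.0714. Buyers pay P_b = 32.6429; sellers receive P_s = P_b - 17 = 15.6429.
PS falls from (1/2)(7.5)(15) = 56.25 to (1/2)(5.0714)(10.1429) = 25.7194, a change of -30.5306.

-30.53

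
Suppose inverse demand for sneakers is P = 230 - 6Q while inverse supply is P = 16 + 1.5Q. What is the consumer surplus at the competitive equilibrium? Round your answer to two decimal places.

2442.45

Setting demand equal to supply, 214 = 7.5Q, so Q* = 28.5333 and P* = 58.8.
The demand choke price is 230, so CS = (1/2)(Q*)(230 - P*) = (1/2)(28.5333)(171.2) = 2442.4533.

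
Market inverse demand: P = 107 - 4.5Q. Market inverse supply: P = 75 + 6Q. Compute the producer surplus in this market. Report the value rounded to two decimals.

Setting demand equal to supply, 32 = 10.5Q, so Q* = 3.0476 and P* = 93.2857.
Producer surplus is the triangle above supply below P*: (1/2)(3.0476)(93.2857 - 75) = (1/2)(3.0476)(18.2857) = 27.8639.

27.86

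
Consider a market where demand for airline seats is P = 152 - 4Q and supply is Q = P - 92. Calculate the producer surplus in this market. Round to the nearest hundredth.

Rewriting supply in inverse form: P = 92 + Q.
Equilibrium: 152 - 4Q = 92 + Q, so Q* = 12 and P* = 104.
Producer surplus is the triangle above supply below P*: (1/2)(12)(104 - 92) = (1/2)(12)(12) = 72.

72.00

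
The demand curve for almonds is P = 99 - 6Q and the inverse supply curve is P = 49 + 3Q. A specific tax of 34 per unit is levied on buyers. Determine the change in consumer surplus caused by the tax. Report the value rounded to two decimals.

-83.11

Pre-tax equilibrium: 99 - 6Q = 49 + 3Q gives Q* = 5.5556, P* = 65.6667.
With the tax, buyers' net willingness to pay falls by 34: (99 - 34) - 6Q = 49 + 3Q, so Q_t = 1.7778. Buyers pay P_b = 88.3333; sellers receive P_s = P_b - 34 = 54.3333.
Consumers lose the trapezoid between P* and P_b out to Q_t plus the triangle from Q_t to Q*: change in CS = 9.4815 - 92.5926 = -83.1111.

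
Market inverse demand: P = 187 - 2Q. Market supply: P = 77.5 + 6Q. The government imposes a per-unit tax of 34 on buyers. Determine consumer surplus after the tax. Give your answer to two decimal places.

89.07

Without the tax, 187 - 2Q = 77.5 + 6Q so Q* = 13.6875 and P* = 159.625.
With the tax, buyers' net willingness to pay falls by 34: (187 - 34) - 2Q = 77.5 + 6Q, so Q_t = 9.4375. Buyers pay P_b = 168.125; sellers receive P_s = P_b - 34 = 134.125.
CS = (1/2)(Q_t)(187 - P_b) = (1/2)(9.4375)(18.875) = 89.0664.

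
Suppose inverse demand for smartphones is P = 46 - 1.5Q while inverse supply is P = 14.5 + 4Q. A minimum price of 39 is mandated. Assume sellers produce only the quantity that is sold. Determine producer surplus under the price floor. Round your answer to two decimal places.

Free-market equilibrium: 46 - 1.5Q = 14.5 + 4Q gives Q* = 5.7273, P* = 37.4091.
At the floor price 39, quantity demanded is (46 - 39)/1.5 = 4.6667; demand is the short side, so Q = 4.6667 trades at P = 39.
The supply price at Q = 4.6667 is 33.1667. PS is the trapezoid between 39 and supply over [0, 4.6667]: (1/2)[(39 - 14.5) + (39 - 33.1667)](4.6667) = 70.7778.

70.78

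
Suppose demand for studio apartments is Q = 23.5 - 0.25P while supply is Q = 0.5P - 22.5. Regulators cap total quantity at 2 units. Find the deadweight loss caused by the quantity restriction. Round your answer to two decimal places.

114.08

Rewriting demand in inverse form: P = 94 - 4Q.
Rewriting supply in inverse form: P = 45 + 2Q.
Unrestricted equilibrium: Q* = (94 - 45)/(4 + 2) = 8.1667.
At Q = 2 the demand price is 94 - 4(2) = 86 and the supply price is 45 + 2(2) = 49.
Deadweight loss is the triangle between the curves from 2 to 8.1667: (1/2)(86 - 49)(8.1667 - 2) = 114.0833.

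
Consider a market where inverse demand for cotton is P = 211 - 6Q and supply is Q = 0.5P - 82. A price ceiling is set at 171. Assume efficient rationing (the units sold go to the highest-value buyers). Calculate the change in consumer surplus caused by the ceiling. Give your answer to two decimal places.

Rewriting supply in inverse form: P = 164 + 2Q.
Without the control, 211 - 6Q = 164 + 2Q so Q* = 5.875 and P* = 175.75.
At P = 171, sellers supply (171 - 164)/2 = 3.5 while buyers want more, so the quantity traded is 3.5 at price 171.
CS goes from (1/2)(5.875)(35.25) = 103.5469 to 103.25 (computed as (211 - 171)(3.5) - (1/2)(6)(3.5)^2), a change of -0.2969.

-0.30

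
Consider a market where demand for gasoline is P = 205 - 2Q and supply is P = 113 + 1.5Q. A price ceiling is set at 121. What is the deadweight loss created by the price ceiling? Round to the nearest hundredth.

Free-market equilibrium: 205 - 2Q = 113 + 1.5Q gives Q* = 26.2857, P* = 152.4286.
At the ceiling price 121, quantity supplied is (121 - 113)/1.5 = 5.3333; supply is the short side, so Q = 5.3333 trades at P = 121.
At Q = 5.3333 the demand price is 194.3333 and the supply price is 121. Deadweight loss is the triangle between the curves from 5.3333 to 26.2857: (1/2)(194.3333 - 121)(26.2857 - 5.3333) = 768.254.

768.25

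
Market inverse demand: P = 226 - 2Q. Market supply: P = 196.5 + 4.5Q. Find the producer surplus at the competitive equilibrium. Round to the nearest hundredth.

Equilibrium: 226 - 2Q = 196.5 + 4.5Q, so Q* = 4.5385 and P* = 216.9231.
Producer surplus is the triangle above supply below P*: (1/2)(4.5385)(216.9231 - 196.5) = (1/2)(4.5385)(20.4231) = 46.3447.

46.34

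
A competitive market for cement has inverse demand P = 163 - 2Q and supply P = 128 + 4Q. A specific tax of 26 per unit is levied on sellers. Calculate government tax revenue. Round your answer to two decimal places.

Without the tax, 163 - 2Q = 128 + 4Q so Q* = 5.8333 and P* = 151.3333.
With the tax, sellers need 26 more per unit: 163 - 2Q = 128 + 4Q + 26, so Q_t = 1.5. Buyers pay P_b = 160; sellers receive P_s = P_b - 26 = 134.
Tax revenue = t x Q_t = 26 x 1.5 = 39.

39.00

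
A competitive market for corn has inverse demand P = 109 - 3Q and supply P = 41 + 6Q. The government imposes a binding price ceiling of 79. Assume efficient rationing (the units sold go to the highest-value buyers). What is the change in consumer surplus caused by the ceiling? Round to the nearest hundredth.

44.20

Free-market equilibrium: 109 - 3Q = 41 + 6Q gives Q* = 7.5556, P* = 86.3333.
At the ceiling price 79, quantity supplied is (79 - 41)/6 = 6.3333; supply is the short side, so Q = 6.3333 trades at P = 79.
CS goes from (1/2)(7.5556)(22.6667) = 85.6296 to 129.8333 (computed as (109 - 79)(6.3333) - (1/2)(3)(6.3333)^2), a change of 44.2037.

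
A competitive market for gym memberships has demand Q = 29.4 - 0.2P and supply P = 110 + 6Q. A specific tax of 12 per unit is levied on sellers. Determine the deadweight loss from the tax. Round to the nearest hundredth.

Rewriting demand in inverse form: P = 147 - 5Q.
Pre-tax equilibrium: 147 - 5Q = 110 + 6Q gives Q* = 3.3636, P* = 130.1818.
With the tax, sellers need 12 more per unit: 147 - 5Q = 110 + 6Q + 12, so Q_t = 2.2727. Buyers pay P_b = 135.6364; sellers receive P_s = P_b - 12 = 123.6364.
The welfare triangle lost has base Q* - Q_t = 1.0909 and height t = 12, so DWL = (1/2)(1.0909)(12) = 6.5455.

6.55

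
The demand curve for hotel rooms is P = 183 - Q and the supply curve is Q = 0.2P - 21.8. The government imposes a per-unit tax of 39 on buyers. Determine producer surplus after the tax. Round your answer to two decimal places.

Rewriting supply in inverse form: P = 109 + 5Q.
Pre-tax equilibrium: 183 - Q = 109 + 5Q gives Q* = 12.3333, P* = 170.6667.
With the tax, buyers' net willingness to pay falls by 39: (183 - 39) - Q = 109 + 5Q, so Q_t = 5.8333. Buyers pay P_b = 177.1667; sellers receive P_s = P_b - 39 = 138.1667.
PS = (1/2)(Q_t)(P_s - 109) = (1/2)(5.8333)(29.1667) = 85.0694.

85.07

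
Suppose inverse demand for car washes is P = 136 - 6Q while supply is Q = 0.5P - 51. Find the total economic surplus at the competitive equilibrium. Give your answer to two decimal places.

Rewriting supply in inverse form: P = 102 + 2Q.
Set 136 - 6Q = 102 + 2Q, which gives 34 = 8Q, so Q* = 4.25 and P* = 136 - 6(4.25) = 110.5.
CS = (1/2)(4.25)(25.5) = 54.1875 and PS = (1/2)(4.25)(8.5) = 18.0625, so total surplus = 72.25.

72.25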